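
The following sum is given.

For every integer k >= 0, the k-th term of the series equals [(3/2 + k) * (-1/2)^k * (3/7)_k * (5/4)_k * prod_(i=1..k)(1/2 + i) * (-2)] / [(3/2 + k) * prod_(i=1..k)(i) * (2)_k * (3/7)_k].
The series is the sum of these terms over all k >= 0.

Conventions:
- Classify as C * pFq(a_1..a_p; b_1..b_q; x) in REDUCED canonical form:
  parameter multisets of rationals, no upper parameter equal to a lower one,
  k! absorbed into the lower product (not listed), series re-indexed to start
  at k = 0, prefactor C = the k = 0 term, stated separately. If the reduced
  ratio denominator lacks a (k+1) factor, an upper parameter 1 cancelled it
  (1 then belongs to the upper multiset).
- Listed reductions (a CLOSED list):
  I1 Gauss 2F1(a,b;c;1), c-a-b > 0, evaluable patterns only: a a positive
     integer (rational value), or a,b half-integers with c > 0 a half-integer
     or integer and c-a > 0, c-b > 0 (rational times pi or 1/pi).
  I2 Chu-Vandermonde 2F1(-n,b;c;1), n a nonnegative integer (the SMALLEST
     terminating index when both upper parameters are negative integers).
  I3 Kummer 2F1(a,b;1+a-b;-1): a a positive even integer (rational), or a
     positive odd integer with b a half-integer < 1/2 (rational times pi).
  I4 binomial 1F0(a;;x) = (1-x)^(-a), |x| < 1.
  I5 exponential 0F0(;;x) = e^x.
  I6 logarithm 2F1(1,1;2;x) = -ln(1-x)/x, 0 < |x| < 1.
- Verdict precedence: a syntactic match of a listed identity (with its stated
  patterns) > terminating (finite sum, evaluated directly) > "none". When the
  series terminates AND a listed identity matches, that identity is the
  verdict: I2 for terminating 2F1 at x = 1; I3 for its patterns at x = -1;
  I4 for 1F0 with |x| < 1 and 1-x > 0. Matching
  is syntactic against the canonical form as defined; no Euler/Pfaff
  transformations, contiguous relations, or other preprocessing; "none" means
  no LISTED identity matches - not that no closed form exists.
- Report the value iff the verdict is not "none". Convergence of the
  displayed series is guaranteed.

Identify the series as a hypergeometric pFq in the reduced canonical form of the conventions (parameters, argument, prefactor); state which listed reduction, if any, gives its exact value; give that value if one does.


Canonical form: C = -2 times 2F1 with upper {5/4, 3/2}, lower {2}, x = -1/2. Verdict: none here - no I1-I6 shape fits x = -1/2 with lower {2}.

Key observation: from the first term -2: the running product (C = -2, x = -1/2) telescopes to a rising factorial.
Term ratio: r(k) = (-1/2) * (k+5/4) (k+3/2) / [(k+2) (k+1)] ; factor over Q: parameters, x = (-1/2), and C = -2.


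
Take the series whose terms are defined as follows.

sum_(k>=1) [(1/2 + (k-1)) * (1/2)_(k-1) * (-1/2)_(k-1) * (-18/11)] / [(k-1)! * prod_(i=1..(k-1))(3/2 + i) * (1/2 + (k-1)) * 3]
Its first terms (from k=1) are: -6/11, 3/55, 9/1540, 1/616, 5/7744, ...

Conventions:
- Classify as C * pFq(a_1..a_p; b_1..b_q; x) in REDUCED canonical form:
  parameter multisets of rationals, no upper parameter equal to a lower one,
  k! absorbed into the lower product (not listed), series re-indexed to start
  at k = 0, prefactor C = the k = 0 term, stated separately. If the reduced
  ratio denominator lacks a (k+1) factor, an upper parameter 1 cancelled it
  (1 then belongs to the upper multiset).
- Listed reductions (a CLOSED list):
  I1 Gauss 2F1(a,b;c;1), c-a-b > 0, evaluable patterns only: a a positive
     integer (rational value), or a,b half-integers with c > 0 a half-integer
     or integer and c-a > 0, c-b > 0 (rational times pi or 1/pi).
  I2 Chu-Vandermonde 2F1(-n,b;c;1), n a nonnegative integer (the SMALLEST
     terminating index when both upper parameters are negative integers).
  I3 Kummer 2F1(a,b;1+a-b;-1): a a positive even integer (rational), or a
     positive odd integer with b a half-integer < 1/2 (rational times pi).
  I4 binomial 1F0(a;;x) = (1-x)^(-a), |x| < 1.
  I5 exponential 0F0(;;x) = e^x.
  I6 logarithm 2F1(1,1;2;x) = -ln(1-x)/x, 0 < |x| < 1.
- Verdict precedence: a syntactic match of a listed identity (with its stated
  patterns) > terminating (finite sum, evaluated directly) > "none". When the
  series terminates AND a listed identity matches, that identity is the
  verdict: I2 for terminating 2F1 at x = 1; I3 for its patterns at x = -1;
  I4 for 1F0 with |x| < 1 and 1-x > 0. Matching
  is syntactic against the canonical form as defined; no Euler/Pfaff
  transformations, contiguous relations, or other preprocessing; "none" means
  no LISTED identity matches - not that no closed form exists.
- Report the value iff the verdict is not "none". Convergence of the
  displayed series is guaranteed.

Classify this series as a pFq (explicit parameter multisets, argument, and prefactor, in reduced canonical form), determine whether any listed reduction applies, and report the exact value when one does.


This is -6/11 * 2F1(-1/2, 1/2; 5/2; 1) in reduced canonical form. Verdict: Gauss (I1, half-integer pattern) matches (x = 1; upper {-1/2, 1/2} half-integers, c = 5/2 in the evaluable pattern). Hence: (-27/176) * pi.

The tell: from the first term -6/11: striking the common factor k + 1/2 reduces the term (prefactor -6/11).
Adjacent-term ratio: r(k) = 1 * (k-1/2) (k+1/2) / [(k+5/2) (k+1)] - rational; roots negated = parameters, x = 1, C = -6/11.


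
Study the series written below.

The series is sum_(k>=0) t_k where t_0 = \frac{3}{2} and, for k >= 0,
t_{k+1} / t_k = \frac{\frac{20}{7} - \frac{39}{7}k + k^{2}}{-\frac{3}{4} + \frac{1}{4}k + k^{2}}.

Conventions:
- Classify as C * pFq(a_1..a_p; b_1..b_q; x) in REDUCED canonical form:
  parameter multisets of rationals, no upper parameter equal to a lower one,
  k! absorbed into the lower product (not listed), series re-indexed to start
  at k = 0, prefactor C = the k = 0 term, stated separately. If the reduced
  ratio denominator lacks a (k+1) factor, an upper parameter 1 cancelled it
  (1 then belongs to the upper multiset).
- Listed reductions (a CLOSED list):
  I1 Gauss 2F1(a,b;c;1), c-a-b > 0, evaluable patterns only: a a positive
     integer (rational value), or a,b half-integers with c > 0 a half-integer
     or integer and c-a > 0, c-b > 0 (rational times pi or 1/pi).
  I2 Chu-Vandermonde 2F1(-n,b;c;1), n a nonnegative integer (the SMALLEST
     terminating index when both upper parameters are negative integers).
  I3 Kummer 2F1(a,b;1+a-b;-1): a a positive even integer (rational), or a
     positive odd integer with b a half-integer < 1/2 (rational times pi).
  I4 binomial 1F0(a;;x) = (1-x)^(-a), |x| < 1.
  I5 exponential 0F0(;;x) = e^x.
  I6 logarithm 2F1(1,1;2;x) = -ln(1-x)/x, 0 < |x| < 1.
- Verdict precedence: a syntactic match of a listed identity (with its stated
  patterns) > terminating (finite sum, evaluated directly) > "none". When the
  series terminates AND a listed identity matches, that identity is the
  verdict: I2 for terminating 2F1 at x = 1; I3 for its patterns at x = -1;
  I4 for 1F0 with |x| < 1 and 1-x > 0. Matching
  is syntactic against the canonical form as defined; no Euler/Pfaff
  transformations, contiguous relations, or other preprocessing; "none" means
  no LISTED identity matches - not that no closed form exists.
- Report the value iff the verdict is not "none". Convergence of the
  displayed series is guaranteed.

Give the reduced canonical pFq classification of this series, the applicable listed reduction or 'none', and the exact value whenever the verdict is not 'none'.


This is \frac{3}{2} * 2F1(-5, -\frac{4}{7}; -\frac{3}{4}; 1) in reduced canonical form. Verdict (x = 1): Vandermonde's identity (I2) applies (terminating 2F1 at x = 1 with n = 5, b = -4/7, c = -\frac{3}{4}). Hence: \frac{3305123}{1310946}.

The tell: x = 1 and roots of the ratio polynomials (prefactor 3/2) are the negated parameters.
Adjacent-term ratio: r(k) = 1 * (k-5) (k-\frac{4}{7}) / [(k-\frac{3}{4}) (k+1)] - rational in k, leading ratio 1; with t_0 = \frac{3}{2}, classification follows.


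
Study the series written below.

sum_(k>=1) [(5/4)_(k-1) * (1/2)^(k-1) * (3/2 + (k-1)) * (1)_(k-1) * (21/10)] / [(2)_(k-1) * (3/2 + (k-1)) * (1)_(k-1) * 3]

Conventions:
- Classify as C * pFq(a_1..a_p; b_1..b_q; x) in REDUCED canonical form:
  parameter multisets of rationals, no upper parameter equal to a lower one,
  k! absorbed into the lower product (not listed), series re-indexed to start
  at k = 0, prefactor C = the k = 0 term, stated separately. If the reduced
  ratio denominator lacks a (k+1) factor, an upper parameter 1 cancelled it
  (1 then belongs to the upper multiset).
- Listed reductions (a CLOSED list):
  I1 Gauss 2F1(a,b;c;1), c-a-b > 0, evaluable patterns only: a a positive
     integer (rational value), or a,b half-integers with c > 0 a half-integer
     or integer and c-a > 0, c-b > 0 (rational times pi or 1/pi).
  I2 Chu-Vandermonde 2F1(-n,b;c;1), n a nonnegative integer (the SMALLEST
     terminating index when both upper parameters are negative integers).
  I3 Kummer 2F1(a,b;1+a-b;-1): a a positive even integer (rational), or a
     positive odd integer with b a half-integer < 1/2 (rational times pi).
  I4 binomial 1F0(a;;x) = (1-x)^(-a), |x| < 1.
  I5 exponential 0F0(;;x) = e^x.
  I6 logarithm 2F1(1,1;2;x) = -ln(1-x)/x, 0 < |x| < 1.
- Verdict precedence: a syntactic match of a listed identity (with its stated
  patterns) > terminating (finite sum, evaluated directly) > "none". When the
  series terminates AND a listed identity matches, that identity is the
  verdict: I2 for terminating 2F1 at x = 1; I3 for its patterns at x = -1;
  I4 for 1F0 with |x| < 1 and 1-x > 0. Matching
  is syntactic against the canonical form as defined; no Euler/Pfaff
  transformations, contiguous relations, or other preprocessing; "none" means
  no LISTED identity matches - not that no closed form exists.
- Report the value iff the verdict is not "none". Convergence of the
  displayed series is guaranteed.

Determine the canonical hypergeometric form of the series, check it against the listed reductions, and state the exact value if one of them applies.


Reduced: x = 1/2, 2F1, upper = {1, 5/4}, lower = {2}, C = 7/10. Verdict: none. Every listed pattern misses the 2F1 form at 1/2, upper {1, 5/4}.

Key step: x = (1/2) and the constant factors (prefactor 7/10) combine into one prefactor.
Adjacent-term ratio: r(k) = (1/2) * (k+1) (k+5/4) / [(k+2) (k+1)] - rational in k. x = (1/2); t_0 = 7/10; negate the roots.


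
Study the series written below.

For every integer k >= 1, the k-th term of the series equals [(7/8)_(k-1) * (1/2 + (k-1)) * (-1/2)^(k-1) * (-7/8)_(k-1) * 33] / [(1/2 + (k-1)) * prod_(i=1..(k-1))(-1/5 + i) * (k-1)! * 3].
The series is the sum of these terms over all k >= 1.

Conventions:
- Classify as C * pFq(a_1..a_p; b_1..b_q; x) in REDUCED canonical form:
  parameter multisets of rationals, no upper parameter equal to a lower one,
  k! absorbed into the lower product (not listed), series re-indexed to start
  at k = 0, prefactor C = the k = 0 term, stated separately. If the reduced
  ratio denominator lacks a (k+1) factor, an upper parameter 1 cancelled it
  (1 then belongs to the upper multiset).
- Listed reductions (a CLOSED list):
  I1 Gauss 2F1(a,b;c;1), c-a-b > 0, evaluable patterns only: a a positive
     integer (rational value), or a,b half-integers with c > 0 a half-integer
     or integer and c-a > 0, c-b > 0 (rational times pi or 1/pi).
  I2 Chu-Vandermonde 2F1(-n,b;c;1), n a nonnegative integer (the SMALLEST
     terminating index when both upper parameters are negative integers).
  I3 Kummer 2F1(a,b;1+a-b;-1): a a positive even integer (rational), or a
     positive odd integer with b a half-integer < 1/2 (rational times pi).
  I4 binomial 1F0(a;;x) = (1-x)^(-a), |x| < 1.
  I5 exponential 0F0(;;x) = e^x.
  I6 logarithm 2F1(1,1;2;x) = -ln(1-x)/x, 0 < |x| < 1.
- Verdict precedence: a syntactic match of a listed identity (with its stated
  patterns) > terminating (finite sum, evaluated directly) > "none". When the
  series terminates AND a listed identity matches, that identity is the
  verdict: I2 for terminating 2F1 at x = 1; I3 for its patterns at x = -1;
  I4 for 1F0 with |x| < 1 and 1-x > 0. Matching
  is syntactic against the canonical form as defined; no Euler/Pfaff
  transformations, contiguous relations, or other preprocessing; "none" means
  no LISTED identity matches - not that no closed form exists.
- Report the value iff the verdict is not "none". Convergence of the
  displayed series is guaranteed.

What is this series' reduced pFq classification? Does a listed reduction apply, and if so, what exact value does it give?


Canonical form: C = 11 times 2F1 with upper {-7/8, 7/8}, lower {4/5}, x = -1/2. Verdict: none (x = -1/2): each listed identity misses the multisets {-7/8, 7/8} ; {4/5}.

Key observation: with t_0 = 11, the factor k + 1/2 cancels (top and bottom), leaving prefactor 11.
Step ratio: r(k) = (-1/2) * (k-7/8) (k+7/8) / [(k+4/5) (k+1)] - rational; roots negated = parameters, x = (-1/2), C = 11.


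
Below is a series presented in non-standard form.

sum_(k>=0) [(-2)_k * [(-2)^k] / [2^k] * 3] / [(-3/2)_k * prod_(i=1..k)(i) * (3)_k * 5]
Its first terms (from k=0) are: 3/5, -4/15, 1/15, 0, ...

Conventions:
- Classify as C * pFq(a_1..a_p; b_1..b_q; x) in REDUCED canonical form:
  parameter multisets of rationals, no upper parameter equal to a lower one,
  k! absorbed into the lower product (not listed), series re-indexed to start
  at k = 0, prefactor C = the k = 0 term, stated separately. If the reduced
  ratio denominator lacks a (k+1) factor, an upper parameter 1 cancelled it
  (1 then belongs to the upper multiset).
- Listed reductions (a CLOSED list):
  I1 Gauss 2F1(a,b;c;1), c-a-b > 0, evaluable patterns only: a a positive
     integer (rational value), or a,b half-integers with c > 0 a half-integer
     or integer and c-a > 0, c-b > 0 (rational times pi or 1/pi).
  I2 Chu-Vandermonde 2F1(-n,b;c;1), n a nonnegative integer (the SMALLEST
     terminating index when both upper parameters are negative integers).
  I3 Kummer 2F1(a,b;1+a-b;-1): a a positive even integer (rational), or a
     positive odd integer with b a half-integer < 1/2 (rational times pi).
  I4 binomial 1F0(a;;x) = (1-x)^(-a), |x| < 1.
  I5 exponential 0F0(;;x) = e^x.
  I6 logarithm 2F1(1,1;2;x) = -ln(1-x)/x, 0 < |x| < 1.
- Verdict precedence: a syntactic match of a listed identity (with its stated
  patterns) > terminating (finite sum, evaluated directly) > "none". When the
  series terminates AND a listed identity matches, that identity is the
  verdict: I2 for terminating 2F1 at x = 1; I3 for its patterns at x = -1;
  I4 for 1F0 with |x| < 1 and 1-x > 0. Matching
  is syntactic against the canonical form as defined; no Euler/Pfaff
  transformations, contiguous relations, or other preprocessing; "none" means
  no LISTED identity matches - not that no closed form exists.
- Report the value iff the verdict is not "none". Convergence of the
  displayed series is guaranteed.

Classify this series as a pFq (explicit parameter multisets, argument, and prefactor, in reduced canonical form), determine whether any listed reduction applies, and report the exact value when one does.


Structural cue: t_0 being 3/5, the product of the first k integers (C = 3/5, x = -1) is k!.
Consecutive-term ratio: r(k) = (-1) * (k-2) / [(k-3/2) (k+3) (k+1)] - poly over poly, x = (-1) from leading terms; C = 3/5 at k = 0.

Canonical form: C = 3/5 times 1F2 with upper {-2}, lower {-3/2, 3}, x = -1. Verdict: terminating - upper -2 stops the sum at k = 2; the 3 terms are added exactly. Hence: 2/5.


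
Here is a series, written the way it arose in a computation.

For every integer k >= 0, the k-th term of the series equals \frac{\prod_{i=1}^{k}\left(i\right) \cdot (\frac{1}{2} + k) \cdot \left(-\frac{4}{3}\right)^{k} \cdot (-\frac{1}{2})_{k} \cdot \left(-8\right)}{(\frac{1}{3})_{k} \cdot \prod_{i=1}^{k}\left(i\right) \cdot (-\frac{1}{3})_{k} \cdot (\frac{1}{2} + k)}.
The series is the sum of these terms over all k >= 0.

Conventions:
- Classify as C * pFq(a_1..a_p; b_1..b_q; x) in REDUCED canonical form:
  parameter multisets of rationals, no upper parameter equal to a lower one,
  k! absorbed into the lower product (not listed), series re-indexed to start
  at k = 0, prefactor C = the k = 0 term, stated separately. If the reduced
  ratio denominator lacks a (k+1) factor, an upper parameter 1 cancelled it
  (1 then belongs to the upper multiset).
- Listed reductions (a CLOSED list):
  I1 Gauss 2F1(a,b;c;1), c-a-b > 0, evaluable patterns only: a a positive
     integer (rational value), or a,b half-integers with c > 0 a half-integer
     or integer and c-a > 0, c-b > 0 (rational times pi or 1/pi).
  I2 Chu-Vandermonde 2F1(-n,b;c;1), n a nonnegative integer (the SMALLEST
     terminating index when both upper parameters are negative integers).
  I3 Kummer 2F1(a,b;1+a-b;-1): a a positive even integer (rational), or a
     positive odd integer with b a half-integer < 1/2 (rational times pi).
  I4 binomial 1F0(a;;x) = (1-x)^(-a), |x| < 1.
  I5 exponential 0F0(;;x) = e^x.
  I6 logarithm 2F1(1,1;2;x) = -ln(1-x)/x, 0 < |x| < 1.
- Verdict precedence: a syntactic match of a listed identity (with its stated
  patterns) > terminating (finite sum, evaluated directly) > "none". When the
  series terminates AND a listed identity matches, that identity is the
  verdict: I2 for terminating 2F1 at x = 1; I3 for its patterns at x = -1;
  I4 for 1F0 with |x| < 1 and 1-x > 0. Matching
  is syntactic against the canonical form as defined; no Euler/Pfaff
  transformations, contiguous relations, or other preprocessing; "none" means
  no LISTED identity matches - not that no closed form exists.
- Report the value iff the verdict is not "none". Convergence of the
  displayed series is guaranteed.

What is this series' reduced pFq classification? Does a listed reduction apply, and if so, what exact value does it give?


Canonical form: C = -8 times 2F2 with upper {-\frac{1}{2}, 1}, lower {-\frac{1}{3}, \frac{1}{3}}, x = -\frac{4}{3}. Verdict: none - this 2F2 at x = -\frac{4}{3} matches no listed pattern, and upper {-\frac{1}{2}, 1} holds no stopper.

Structural cue: with t_0 = -8, the running product (C = -8) telescopes to a rising factorial.
Adjacent-term ratio: r(k) = -\frac{4}{3} * (k-\frac{1}{2}) (k+1) / [(k-\frac{1}{3}) (k+\frac{1}{3}) (k+1)] - poly over poly, x = -\frac{4}{3} from leading terms; C = -8 at k = 0.


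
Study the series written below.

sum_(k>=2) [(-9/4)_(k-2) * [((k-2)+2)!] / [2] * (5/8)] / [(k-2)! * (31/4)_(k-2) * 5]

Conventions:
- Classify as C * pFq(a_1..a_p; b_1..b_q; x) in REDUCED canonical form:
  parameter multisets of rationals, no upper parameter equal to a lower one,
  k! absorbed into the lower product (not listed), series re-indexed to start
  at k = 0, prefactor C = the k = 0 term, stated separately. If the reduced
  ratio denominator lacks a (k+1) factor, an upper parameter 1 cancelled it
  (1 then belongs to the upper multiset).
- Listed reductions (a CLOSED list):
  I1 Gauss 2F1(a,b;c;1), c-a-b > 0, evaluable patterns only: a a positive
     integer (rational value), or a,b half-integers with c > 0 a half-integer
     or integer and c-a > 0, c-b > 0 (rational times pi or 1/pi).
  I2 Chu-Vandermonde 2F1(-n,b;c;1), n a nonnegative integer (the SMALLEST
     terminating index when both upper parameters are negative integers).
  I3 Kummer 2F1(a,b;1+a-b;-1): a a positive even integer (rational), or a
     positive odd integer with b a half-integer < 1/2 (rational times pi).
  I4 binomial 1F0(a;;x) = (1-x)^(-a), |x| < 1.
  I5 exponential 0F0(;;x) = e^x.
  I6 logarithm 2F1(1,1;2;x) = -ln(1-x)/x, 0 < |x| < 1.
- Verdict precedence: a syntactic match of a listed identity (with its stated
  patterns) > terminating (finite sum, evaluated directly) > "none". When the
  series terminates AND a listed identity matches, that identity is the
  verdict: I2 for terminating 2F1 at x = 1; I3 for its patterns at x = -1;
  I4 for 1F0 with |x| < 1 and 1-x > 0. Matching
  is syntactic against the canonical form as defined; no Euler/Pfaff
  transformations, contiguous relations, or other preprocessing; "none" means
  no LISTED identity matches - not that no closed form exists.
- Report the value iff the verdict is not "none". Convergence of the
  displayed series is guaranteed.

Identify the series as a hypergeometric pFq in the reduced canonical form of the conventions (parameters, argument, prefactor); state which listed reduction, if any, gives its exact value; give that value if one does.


Prefactor 1/8, argument 1: 2F1 with upper {-9/4, 3} over lower {31/4}. Verdict at x = 1: Gauss's theorem (I1) matches (x = 1: the Gamma ratio telescopes since c-a-b = 7 > 0 and a = 3 in Z>0). Sum: 1311/28672.

First insight: from the first term 1/8: the constant factors (C = 1/8) combine into one prefactor.
Ratio: r(k) = 1 * (k-9/4) (k+3) / [(k+31/4) (k+1)] - poly over poly, x = 1 from leading terms; C = 1/8 at k = 0.


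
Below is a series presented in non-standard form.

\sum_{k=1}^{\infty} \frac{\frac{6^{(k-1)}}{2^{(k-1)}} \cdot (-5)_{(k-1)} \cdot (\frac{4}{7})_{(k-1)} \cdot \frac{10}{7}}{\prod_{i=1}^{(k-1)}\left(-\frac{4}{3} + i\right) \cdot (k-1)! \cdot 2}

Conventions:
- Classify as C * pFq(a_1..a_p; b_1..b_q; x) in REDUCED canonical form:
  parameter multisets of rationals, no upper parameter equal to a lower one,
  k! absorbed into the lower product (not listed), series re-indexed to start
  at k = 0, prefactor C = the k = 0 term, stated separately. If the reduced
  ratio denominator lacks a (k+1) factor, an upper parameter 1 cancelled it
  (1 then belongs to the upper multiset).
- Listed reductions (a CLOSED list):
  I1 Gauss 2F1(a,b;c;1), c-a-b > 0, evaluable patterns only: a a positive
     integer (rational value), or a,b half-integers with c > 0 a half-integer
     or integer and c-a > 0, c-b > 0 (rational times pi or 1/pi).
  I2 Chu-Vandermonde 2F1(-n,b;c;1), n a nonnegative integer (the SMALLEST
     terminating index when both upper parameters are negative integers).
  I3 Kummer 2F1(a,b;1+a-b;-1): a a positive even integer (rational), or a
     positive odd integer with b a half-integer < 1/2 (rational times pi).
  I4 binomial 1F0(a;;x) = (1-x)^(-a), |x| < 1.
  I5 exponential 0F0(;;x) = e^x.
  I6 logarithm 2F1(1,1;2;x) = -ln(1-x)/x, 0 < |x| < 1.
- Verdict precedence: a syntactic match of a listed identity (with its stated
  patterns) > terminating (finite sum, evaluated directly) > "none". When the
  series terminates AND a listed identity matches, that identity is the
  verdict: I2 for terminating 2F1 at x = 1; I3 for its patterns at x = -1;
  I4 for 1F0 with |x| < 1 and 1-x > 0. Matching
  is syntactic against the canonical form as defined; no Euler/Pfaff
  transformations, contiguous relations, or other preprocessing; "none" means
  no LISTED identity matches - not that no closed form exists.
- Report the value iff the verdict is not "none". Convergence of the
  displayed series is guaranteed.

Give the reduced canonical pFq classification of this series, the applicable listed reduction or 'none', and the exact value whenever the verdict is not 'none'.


Classification (C = \frac{5}{7}): 2F1 with upper {-5, \frac{4}{7}}, lower {-\frac{1}{3}}, argument x = 3. Verdict: terminating at k = 5: the factor (-5)_k kills every later term; summing the 6 survivors is exact. Exact value: \frac{83083765}{235298}.

Key observation: t_0 = \frac{5}{7} here, and the lower running product (C = 5/7) is a rising factorial.
Term ratio: r(k) = 3 * (k-5) (k+\frac{4}{7}) / [(k-\frac{1}{3}) (k+1)] - rational; roots negated = parameters, x = 3, C = \frac{5}{7}.


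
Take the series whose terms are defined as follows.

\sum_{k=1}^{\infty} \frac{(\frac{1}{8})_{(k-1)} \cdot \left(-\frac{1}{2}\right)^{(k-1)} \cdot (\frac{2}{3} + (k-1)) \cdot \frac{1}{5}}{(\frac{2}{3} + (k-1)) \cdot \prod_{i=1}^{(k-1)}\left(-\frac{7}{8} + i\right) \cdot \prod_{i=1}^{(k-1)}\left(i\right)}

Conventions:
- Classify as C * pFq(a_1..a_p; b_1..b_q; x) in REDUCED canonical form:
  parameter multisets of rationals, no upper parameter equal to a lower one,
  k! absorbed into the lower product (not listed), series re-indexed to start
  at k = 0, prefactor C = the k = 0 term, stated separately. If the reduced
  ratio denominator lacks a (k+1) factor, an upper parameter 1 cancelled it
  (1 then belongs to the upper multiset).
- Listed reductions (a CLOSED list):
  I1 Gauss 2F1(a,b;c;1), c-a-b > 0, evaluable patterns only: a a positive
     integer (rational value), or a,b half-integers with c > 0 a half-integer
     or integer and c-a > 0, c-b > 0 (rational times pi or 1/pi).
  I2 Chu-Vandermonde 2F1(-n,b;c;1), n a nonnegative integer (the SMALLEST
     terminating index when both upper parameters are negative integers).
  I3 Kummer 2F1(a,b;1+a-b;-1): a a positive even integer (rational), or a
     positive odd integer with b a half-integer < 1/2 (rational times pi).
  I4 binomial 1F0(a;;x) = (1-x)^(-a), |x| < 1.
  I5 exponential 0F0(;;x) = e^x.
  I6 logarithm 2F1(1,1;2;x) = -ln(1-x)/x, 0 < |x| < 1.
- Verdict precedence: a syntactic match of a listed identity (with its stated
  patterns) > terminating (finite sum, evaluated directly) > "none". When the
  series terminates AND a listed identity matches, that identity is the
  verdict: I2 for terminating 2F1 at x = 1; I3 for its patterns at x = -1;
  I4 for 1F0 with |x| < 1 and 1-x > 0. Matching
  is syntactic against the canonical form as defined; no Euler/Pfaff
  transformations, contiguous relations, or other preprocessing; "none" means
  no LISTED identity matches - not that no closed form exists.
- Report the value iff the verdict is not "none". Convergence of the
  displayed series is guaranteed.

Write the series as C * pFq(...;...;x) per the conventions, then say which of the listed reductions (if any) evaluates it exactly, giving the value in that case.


Prefactor \frac{1}{5}, argument -\frac{1}{2}: 0F0 with upper {-} over lower {-}. Verdict: the I5 exponential reduction fires (the 0F0 exponential series at x = -\frac{1}{2}). Sum: \frac{1}{5} \cdot e^{-\frac{1}{2}}.

The tell: from the first term \frac{1}{5}: the parameter 1/8 appears in both the upper and lower lists and cancels (alongside the other common factor).
Term ratio: r(k) = -\frac{1}{2} * 1 / [(k+1)] - poly over poly, x = -\frac{1}{2} from leading terms; C = \frac{1}{5} at k = 0.


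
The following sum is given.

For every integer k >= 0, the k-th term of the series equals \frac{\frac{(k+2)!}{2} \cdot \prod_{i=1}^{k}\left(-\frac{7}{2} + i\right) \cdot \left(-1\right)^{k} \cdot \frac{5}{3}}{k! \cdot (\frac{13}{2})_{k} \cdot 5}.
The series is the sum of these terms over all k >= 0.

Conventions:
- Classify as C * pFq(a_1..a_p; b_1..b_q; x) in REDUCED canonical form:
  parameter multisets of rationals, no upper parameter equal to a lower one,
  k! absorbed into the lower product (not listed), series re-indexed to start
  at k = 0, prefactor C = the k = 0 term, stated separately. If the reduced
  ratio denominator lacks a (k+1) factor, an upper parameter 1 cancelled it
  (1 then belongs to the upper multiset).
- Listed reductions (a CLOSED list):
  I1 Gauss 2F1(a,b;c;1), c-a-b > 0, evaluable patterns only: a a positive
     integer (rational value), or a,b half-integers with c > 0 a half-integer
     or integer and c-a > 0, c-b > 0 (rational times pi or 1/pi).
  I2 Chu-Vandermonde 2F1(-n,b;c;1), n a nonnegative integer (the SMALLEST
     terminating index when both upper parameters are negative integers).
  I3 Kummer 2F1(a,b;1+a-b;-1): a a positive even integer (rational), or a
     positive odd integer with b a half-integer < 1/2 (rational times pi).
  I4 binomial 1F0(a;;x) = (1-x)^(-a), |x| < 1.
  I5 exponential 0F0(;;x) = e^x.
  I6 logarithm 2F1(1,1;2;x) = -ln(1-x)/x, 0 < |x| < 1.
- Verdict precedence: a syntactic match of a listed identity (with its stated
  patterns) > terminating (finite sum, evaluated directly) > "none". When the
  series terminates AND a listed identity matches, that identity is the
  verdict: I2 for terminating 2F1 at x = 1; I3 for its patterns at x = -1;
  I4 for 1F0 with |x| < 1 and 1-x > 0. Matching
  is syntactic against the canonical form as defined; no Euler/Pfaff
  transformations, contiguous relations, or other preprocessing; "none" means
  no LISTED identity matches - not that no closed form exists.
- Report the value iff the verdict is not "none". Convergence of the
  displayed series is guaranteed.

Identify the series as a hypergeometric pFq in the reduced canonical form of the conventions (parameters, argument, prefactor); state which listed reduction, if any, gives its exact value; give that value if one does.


Canonical form: C = \frac{1}{3} times 2F1 with upper {-\frac{5}{2}, 3}, lower {\frac{13}{2}}, x = -1. Verdict: Kummer (I3) matches (x = -1; c = \frac{13}{2} equals 1+a-b for upper {-\frac{5}{2}, 3}: listed pattern). Value: \frac{1155}{4096} \cdot \pi.

The tell: from the first term \frac{1}{3}: the constant factors (C = 1/3, x = -1) combine into one prefactor.
Consecutive-term ratio: r(k) = -1 * (k-\frac{5}{2}) (k+3) / [(k+\frac{13}{2}) (k+1)] - rational in k, leading ratio -1; with t_0 = \frac{1}{3}, classification follows.


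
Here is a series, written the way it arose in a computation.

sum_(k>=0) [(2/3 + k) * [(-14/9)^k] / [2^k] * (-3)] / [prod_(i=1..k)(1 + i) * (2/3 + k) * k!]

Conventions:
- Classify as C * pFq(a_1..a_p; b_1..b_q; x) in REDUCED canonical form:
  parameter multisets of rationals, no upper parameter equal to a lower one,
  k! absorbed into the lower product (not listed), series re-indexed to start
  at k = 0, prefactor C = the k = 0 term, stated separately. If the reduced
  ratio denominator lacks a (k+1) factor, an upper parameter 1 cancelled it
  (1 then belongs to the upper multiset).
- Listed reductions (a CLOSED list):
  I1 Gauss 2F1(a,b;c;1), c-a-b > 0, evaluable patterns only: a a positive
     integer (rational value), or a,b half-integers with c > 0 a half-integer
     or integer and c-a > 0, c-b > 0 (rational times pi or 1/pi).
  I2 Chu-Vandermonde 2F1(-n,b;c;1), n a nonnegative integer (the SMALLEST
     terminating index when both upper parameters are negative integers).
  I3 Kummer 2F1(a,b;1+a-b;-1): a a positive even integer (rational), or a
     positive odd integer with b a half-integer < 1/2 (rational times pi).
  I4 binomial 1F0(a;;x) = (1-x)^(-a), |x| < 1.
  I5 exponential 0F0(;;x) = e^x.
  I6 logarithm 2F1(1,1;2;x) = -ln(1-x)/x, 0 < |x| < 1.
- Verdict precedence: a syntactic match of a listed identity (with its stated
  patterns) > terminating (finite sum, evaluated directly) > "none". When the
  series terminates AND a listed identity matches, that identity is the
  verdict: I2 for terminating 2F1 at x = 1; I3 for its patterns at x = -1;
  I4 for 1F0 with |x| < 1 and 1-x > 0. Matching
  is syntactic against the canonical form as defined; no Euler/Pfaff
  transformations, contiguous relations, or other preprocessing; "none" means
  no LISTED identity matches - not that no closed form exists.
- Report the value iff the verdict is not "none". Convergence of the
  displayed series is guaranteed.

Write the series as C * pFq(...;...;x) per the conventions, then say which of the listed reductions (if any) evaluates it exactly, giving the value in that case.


At argument -7/9: a 0F1 with upper {-}, lower {2}, scaled by C = -3. Verdict: none here - no I1-I6 shape fits x = -7/9 with lower {2}.

The tell: x = (-7/9) and the lower running product (C = -3, x = -7/9) is a rising factorial.
Term ratio: r(k) = (-7/9) * 1 / [(k+2) (k+1)] - rational in k, leading ratio (-7/9); with t_0 = -3, classification follows.


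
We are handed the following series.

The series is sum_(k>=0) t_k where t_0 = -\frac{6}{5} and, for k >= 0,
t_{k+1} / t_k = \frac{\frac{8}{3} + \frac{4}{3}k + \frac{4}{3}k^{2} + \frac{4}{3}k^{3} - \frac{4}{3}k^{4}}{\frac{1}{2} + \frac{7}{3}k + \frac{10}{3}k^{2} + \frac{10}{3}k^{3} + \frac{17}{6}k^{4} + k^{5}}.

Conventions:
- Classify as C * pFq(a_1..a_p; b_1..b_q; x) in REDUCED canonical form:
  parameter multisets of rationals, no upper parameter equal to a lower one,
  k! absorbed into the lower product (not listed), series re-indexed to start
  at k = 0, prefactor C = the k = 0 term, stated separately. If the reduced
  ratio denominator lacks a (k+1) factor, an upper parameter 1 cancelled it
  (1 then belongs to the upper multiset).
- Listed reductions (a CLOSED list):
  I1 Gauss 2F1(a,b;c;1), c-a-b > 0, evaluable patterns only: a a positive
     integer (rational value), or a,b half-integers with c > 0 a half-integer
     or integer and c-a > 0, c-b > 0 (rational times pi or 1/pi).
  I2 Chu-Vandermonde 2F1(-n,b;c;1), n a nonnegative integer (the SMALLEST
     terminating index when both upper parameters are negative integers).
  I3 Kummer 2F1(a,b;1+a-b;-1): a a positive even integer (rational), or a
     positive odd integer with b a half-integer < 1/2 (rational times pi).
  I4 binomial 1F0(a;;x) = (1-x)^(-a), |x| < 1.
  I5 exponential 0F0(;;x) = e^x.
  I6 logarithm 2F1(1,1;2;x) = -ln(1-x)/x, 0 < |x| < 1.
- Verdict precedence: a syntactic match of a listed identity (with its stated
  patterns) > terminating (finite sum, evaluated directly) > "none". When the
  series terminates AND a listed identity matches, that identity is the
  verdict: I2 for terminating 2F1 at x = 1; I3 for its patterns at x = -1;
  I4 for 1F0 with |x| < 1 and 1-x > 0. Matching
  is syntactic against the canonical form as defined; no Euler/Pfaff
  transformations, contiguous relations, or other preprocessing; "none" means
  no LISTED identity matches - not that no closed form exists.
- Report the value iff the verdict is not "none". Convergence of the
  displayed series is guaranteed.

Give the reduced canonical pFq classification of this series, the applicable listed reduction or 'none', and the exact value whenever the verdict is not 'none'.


Canonical form: C = -\frac{6}{5} times 2F2 with upper {-2, 1}, lower {\frac{1}{3}, \frac{3}{2}}, x = -\frac{4}{3}. Verdict: terminating - no listed pattern fits, but -2 in the upper list cuts the series at k = 2; direct evaluation. Hence: -\frac{254}{25}.

First insight: with t_0 = -\frac{6}{5}, factor the ratio over Q (prefactor -6/5): negated roots = parameters.
Step ratio: r(k) = -\frac{4}{3} * (k-2) (k+1) / [(k+\frac{1}{3}) (k+\frac{3}{2}) (k+1)] - poly over poly, x = -\frac{4}{3} from leading terms; C = -\frac{6}{5} at k = 0.


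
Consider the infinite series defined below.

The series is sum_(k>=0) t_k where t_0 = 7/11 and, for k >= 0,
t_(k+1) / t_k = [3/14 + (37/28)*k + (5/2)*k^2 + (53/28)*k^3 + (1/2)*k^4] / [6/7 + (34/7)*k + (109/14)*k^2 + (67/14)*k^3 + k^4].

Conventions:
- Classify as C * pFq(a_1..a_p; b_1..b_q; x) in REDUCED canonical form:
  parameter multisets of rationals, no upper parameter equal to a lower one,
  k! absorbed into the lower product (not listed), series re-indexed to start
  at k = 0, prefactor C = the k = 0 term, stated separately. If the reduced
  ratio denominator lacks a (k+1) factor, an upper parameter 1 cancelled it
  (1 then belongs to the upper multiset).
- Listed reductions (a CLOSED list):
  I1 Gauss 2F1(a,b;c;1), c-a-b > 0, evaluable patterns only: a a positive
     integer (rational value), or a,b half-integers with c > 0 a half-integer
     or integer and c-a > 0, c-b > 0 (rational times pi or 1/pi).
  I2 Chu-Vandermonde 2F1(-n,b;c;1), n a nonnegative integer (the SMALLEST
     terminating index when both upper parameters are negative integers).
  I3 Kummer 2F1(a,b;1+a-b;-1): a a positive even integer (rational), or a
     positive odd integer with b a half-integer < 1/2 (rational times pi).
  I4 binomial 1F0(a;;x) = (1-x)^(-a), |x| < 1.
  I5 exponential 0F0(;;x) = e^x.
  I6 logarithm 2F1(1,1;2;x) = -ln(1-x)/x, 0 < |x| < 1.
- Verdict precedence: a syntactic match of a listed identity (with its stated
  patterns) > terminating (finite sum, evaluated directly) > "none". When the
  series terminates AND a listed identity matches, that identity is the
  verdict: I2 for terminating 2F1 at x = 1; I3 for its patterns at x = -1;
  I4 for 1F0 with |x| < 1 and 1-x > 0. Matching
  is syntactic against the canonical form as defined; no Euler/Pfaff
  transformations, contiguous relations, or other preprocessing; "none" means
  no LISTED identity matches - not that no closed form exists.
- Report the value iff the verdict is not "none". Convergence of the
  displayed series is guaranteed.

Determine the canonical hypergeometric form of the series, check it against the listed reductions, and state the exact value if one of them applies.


The series (x = 1/2) is 2F1: upper {1, 1}, lower {2}, prefactor 7/11. Verdict: the I6 logarithm reduction applies (the logarithm: parameters (1,1;2), x = 1/2). Its exact value is (-14/11) * ln(1/2).

First insight: t_0 being 7/11, the parameter 2/7 appears in both the upper and lower lists and cancels (alongside the other common factor).
Ratio: r(k) = (1/2) * (k+1) (k+1) / [(k+2) (k+1)] - rational in k. x = (1/2); t_0 = 7/11; negate the roots.


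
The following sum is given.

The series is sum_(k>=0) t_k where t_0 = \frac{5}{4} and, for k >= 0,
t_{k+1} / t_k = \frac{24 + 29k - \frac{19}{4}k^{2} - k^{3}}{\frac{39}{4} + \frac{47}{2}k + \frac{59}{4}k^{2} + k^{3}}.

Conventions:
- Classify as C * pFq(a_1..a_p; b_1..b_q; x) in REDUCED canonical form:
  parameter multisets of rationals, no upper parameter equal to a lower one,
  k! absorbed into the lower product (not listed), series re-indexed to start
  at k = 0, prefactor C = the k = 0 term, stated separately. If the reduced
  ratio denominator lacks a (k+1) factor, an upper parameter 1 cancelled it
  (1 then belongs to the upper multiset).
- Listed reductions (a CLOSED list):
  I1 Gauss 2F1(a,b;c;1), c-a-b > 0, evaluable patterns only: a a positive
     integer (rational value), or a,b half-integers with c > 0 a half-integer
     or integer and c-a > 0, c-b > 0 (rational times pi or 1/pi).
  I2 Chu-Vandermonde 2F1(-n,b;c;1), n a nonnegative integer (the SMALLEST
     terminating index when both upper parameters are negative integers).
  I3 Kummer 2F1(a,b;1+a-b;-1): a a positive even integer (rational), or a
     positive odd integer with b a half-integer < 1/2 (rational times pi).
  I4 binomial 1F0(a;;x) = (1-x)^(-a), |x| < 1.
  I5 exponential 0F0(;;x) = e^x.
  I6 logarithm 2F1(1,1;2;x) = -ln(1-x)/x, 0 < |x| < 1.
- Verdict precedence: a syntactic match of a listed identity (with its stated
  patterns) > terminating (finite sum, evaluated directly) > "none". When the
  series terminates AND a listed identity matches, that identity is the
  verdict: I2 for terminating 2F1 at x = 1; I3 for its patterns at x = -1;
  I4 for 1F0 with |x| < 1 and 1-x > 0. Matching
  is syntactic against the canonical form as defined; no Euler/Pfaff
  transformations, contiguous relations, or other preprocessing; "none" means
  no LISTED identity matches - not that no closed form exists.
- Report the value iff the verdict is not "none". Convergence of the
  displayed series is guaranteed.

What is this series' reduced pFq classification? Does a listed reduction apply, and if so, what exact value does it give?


At argument -1: a 2F1 with upper {-4, 8}, lower {13}, scaled by C = \frac{5}{4}. Verdict (x = -1): Kummer (I3) applies (x = -1; c = 13 equals 1+a-b for upper {-4, 8}: listed pattern). Sum: \frac{495}{56}.

Key observation: t_0 being \frac{5}{4}, the parameter 3/4 appears in both the upper and lower lists and cancels.
Consecutive-term ratio: r(k) = -1 * (k-4) (k+8) / [(k+13) (k+1)] - rational in k. x = -1; t_0 = \frac{5}{4}; negate the roots.


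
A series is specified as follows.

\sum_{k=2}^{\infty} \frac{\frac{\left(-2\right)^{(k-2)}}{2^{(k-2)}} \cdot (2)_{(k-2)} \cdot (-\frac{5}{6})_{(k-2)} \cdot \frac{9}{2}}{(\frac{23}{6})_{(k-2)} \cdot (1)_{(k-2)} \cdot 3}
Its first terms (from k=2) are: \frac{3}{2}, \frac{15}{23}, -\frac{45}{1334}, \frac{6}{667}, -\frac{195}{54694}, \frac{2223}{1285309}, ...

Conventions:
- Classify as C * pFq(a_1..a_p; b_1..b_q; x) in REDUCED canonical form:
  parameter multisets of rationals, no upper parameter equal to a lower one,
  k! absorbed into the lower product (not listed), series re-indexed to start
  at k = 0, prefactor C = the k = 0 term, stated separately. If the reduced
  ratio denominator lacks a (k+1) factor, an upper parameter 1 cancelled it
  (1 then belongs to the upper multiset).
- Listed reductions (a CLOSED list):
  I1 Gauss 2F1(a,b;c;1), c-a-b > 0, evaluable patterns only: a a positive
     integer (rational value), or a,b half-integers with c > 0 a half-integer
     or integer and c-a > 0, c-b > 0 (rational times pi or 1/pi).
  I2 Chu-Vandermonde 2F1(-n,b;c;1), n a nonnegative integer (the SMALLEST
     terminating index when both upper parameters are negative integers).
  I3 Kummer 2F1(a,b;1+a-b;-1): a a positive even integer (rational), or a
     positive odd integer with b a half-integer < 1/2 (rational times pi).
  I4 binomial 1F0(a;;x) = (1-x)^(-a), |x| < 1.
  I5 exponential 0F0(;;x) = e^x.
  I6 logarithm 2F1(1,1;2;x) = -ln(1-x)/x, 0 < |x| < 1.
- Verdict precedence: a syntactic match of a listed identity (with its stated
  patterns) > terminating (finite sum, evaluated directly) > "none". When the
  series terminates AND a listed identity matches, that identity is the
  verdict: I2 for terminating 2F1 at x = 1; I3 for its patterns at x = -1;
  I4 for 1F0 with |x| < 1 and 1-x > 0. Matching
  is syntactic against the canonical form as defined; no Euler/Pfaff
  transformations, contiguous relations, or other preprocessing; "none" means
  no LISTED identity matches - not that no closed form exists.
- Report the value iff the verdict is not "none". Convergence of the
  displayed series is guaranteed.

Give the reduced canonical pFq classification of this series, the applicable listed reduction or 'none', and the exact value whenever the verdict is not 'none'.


The tell: with t_0 = \frac{3}{2}, the two k-th powers (prefactor 3/2) combine into one argument.
Adjacent-term ratio: r(k) = -1 * (k-\frac{5}{6}) (k+2) / [(k+\frac{23}{6}) (k+1)] - rational in k. x = -1; t_0 = \frac{3}{2}; negate the roots.

Prefactor \frac{3}{2}, argument -1: 2F1 with upper {-\frac{5}{6}, 2} over lower {\frac{23}{6}}. Verdict: this is the Kummer evaluation I3 (x = -1; c = \frac{23}{6} equals 1+a-b for upper {-\frac{5}{6}, 2}: listed pattern). Its exact value is \frac{17}{8}.
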